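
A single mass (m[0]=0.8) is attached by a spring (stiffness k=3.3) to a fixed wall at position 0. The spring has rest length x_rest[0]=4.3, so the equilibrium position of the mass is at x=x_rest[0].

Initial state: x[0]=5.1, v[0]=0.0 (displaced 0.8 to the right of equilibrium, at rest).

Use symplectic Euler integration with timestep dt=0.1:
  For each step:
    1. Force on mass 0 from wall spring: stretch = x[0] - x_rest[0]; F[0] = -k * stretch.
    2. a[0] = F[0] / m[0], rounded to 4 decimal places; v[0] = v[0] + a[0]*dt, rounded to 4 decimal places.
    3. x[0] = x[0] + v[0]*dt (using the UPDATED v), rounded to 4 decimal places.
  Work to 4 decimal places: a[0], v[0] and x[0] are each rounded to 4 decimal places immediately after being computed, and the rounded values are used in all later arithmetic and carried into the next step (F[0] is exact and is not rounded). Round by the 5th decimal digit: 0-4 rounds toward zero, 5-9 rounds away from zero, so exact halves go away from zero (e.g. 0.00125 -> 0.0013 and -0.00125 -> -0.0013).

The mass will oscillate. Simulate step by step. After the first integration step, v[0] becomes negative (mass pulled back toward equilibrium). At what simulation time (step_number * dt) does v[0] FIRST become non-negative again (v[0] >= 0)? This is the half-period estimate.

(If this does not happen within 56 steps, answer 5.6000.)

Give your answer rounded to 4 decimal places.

Step 0: x=[5.1000] v=[0.0000]
Step 1: x=[5.0670] v=[-0.3300]
Step 2: x=[5.0024] v=[-0.6464]
Step 3: x=[4.9088] v=[-0.9361]
Step 4: x=[4.7901] v=[-1.1872]
Step 5: x=[4.6512] v=[-1.3894]
Step 6: x=[4.4978] v=[-1.5343]
Step 7: x=[4.3362] v=[-1.6159]
Step 8: x=[4.1731] v=[-1.6308]
Step 9: x=[4.0153] v=[-1.5785]
Step 10: x=[3.8692] v=[-1.4611]
Step 11: x=[3.7409] v=[-1.2834]
Step 12: x=[3.6356] v=[-1.0528]
Step 13: x=[3.5577] v=[-0.7787]
Step 14: x=[3.5105] v=[-0.4725]
Step 15: x=[3.4958] v=[-0.1468]
Step 16: x=[3.5143] v=[0.1849]
First v>=0 after going negative at step 16, time=1.6000

Answer: 1.6000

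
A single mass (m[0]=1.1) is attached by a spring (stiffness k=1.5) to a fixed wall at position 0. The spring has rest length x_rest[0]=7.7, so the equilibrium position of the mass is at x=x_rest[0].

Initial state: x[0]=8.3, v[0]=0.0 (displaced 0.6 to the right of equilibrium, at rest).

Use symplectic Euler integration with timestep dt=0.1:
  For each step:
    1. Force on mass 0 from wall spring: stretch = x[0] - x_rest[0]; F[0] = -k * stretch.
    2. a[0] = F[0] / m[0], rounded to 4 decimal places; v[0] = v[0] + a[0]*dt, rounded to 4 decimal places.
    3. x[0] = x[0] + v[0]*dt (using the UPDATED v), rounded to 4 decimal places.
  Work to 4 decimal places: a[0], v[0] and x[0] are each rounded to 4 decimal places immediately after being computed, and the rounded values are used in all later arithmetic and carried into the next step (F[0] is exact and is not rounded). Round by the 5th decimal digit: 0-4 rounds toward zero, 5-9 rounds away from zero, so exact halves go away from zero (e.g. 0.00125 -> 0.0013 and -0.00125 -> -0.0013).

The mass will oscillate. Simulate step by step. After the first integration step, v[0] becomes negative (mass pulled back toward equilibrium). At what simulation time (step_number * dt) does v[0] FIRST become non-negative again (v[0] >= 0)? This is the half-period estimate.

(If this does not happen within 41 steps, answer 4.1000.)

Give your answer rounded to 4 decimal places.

Step 0: x=[8.3000] v=[0.0000]
Step 1: x=[8.2918] v=[-0.0818]
Step 2: x=[8.2756] v=[-0.1625]
Step 3: x=[8.2515] v=[-0.2410]
Step 4: x=[8.2199] v=[-0.3162]
Step 5: x=[8.1812] v=[-0.3871]
Step 6: x=[8.1359] v=[-0.4527]
Step 7: x=[8.0847] v=[-0.5121]
Step 8: x=[8.0282] v=[-0.5646]
Step 9: x=[7.9673] v=[-0.6094]
Step 10: x=[7.9027] v=[-0.6459]
Step 11: x=[7.8354] v=[-0.6735]
Step 12: x=[7.7662] v=[-0.6920]
Step 13: x=[7.6961] v=[-0.7010]
Step 14: x=[7.6261] v=[-0.7005]
Step 15: x=[7.5571] v=[-0.6904]
Step 16: x=[7.4900] v=[-0.6709]
Step 17: x=[7.4258] v=[-0.6423]
Step 18: x=[7.3653] v=[-0.6049]
Step 19: x=[7.3094] v=[-0.5593]
Step 20: x=[7.2588] v=[-0.5060]
Step 21: x=[7.2142] v=[-0.4458]
Step 22: x=[7.1762] v=[-0.3796]
Step 23: x=[7.1454] v=[-0.3082]
Step 24: x=[7.1221] v=[-0.2326]
Step 25: x=[7.1067] v=[-0.1538]
Step 26: x=[7.0994] v=[-0.0729]
Step 27: x=[7.1003] v=[0.0090]
First v>=0 after going negative at step 27, time=2.7000

Answer: 2.7000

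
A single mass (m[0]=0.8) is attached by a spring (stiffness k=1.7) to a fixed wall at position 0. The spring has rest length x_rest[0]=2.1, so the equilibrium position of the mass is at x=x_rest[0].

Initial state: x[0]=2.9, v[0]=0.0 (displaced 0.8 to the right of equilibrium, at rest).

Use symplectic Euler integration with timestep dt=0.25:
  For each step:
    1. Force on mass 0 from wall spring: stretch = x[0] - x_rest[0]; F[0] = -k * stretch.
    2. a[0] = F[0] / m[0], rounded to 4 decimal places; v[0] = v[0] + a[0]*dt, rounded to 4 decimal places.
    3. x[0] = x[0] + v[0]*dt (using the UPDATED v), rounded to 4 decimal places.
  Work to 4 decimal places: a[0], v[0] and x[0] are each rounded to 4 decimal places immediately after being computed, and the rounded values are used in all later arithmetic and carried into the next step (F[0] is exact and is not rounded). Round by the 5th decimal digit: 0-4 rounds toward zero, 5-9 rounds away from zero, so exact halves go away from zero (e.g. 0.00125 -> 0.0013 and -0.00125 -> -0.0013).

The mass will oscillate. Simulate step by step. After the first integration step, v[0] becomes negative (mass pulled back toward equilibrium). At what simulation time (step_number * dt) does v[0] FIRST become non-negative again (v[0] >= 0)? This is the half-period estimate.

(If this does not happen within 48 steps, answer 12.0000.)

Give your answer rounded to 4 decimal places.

Answer: 2.2500

Derivation:
Step 0: x=[2.9000] v=[0.0000]
Step 1: x=[2.7938] v=[-0.4250]
Step 2: x=[2.5954] v=[-0.7936]
Step 3: x=[2.3312] v=[-1.0568]
Step 4: x=[2.0363] v=[-1.1796]
Step 5: x=[1.7499] v=[-1.1458]
Step 6: x=[1.5100] v=[-0.9598]
Step 7: x=[1.3484] v=[-0.6464]
Step 8: x=[1.2866] v=[-0.2471]
Step 9: x=[1.3329] v=[0.1850]
First v>=0 after going negative at step 9, time=2.2500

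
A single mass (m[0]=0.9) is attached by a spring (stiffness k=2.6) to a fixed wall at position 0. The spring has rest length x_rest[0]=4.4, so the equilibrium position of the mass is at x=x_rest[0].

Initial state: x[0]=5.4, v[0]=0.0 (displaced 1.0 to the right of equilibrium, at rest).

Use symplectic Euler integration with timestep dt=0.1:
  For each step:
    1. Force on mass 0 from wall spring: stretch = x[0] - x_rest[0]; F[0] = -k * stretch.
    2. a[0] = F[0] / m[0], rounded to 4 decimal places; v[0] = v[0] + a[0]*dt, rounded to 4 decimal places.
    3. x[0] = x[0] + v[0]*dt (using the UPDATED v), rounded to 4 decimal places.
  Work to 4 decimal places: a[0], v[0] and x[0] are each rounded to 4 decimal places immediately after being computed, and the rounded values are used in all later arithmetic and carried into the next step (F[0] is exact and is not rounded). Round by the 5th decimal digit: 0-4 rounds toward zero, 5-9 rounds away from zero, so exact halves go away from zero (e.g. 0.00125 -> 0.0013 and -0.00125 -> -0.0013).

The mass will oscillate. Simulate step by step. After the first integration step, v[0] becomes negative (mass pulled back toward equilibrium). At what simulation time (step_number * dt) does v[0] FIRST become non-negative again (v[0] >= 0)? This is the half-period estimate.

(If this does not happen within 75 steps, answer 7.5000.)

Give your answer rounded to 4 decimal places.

Answer: 1.9000

Derivation:
Step 0: x=[5.4000] v=[0.0000]
Step 1: x=[5.3711] v=[-0.2889]
Step 2: x=[5.3142] v=[-0.5694]
Step 3: x=[5.2309] v=[-0.8335]
Step 4: x=[5.1236] v=[-1.0735]
Step 5: x=[4.9954] v=[-1.2825]
Step 6: x=[4.8500] v=[-1.4545]
Step 7: x=[4.6916] v=[-1.5845]
Step 8: x=[4.5247] v=[-1.6687]
Step 9: x=[4.3542] v=[-1.7047]
Step 10: x=[4.1851] v=[-1.6915]
Step 11: x=[4.0222] v=[-1.6294]
Step 12: x=[3.8702] v=[-1.5203]
Step 13: x=[3.7335] v=[-1.3673]
Step 14: x=[3.6160] v=[-1.1748]
Step 15: x=[3.5212] v=[-0.9483]
Step 16: x=[3.4518] v=[-0.6944]
Step 17: x=[3.4098] v=[-0.4205]
Step 18: x=[3.3964] v=[-0.1344]
Step 19: x=[3.4120] v=[0.1555]
First v>=0 after going negative at step 19, time=1.9000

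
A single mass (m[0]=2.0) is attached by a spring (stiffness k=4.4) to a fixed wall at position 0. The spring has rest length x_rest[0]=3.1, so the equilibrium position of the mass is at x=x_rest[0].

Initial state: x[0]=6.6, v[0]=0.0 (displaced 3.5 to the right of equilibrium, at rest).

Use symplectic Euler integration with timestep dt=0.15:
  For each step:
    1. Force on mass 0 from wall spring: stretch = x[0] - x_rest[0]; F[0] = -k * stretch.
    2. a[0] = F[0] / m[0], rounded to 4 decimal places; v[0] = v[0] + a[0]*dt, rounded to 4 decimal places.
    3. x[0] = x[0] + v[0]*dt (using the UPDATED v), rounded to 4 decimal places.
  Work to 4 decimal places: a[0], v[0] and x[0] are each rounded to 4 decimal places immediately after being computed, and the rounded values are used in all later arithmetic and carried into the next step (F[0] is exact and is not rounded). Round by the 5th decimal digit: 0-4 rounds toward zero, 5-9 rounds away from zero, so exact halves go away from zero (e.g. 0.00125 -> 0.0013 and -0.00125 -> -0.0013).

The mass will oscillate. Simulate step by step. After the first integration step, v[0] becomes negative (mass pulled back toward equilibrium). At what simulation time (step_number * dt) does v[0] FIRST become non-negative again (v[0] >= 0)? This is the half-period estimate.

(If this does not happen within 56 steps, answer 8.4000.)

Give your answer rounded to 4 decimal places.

Answer: 2.2500

Derivation:
Step 0: x=[6.6000] v=[0.0000]
Step 1: x=[6.4268] v=[-1.1550]
Step 2: x=[6.0889] v=[-2.2529]
Step 3: x=[5.6030] v=[-3.2392]
Step 4: x=[4.9932] v=[-4.0652]
Step 5: x=[4.2897] v=[-4.6900]
Step 6: x=[3.5273] v=[-5.0826]
Step 7: x=[2.7438] v=[-5.2236]
Step 8: x=[1.9779] v=[-5.1061]
Step 9: x=[1.2675] v=[-4.7358]
Step 10: x=[0.6478] v=[-4.1311]
Step 11: x=[0.1495] v=[-3.3219]
Step 12: x=[-0.2027] v=[-2.3482]
Step 13: x=[-0.3914] v=[-1.2583]
Step 14: x=[-0.4073] v=[-0.1061]
Step 15: x=[-0.2496] v=[1.0513]
First v>=0 after going negative at step 15, time=2.2500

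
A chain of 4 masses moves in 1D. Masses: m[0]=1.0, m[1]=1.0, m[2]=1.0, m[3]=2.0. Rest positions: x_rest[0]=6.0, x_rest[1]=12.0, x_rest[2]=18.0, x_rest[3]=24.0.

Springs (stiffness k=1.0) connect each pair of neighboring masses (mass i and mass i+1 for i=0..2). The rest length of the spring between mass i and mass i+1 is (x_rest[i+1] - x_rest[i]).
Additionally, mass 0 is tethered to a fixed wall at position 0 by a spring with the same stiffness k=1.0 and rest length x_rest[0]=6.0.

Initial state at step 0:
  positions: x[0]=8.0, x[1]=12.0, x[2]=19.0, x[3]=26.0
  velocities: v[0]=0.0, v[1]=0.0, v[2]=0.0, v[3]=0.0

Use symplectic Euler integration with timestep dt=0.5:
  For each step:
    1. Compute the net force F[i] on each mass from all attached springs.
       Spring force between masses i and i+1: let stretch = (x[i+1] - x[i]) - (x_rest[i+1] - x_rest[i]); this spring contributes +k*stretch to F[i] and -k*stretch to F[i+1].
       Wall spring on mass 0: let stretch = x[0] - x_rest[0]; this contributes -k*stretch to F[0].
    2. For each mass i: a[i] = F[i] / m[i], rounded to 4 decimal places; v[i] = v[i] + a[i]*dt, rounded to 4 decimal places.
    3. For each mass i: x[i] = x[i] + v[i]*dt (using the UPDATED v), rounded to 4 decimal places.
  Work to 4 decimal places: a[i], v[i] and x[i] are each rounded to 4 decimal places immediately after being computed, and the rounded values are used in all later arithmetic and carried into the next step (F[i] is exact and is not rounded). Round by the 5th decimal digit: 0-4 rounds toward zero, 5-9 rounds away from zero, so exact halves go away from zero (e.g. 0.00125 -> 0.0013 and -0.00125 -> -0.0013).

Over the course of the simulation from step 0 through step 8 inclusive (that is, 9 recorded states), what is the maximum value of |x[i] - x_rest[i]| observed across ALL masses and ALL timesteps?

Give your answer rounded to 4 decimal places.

Answer: 2.0260

Derivation:
Step 0: x=[8.0000 12.0000 19.0000 26.0000] v=[0.0000 0.0000 0.0000 0.0000]
Step 1: x=[7.0000 12.7500 19.0000 25.8750] v=[-2.0000 1.5000 0.0000 -0.2500]
Step 2: x=[5.6875 13.6250 19.1563 25.6406] v=[-2.6250 1.7500 0.3125 -0.4688]
Step 3: x=[4.9375 13.8985 19.5508 25.3457] v=[-1.5000 0.5469 0.7890 -0.5899]
Step 4: x=[5.1934 13.3448 19.9810 25.0764] v=[0.5118 -1.1075 0.8603 -0.5386]
Step 5: x=[6.1888 12.4123 20.0260 24.9202] v=[1.9908 -1.8651 0.0899 -0.3125]
Step 6: x=[7.1929 11.8273 19.3911 24.9022] v=[2.0082 -1.1700 -1.2699 -0.0361]
Step 7: x=[7.5574 11.9747 18.2430 24.9453] v=[0.7290 0.2947 -2.2963 0.0862]
Step 8: x=[7.1369 12.5848 17.2034 24.9006] v=[-0.8411 1.2202 -2.0793 -0.0894]
Max displacement = 2.0260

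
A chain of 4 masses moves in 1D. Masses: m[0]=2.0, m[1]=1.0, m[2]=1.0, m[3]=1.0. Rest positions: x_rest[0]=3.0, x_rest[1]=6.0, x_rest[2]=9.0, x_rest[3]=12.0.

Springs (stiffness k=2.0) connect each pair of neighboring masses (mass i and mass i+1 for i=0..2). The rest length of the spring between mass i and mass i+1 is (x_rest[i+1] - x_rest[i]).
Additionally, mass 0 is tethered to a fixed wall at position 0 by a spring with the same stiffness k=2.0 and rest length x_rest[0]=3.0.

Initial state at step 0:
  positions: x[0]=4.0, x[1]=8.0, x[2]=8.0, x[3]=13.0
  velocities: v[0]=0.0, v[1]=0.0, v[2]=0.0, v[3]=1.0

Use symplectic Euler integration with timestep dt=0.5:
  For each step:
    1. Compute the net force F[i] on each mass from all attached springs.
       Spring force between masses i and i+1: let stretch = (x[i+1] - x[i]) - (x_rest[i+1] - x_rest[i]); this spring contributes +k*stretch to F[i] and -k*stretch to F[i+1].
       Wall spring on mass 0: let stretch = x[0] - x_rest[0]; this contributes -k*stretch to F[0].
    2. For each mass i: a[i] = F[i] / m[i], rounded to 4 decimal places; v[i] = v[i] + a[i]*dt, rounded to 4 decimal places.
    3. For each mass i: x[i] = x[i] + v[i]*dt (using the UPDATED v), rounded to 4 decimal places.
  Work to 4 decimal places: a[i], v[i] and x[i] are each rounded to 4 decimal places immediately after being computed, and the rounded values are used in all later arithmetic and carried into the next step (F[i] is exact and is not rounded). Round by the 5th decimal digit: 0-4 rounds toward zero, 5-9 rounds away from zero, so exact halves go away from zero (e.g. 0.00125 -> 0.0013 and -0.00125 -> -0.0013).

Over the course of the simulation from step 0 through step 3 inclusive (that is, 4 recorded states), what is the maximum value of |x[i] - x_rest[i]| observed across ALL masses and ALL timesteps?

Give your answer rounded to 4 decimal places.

Step 0: x=[4.0000 8.0000 8.0000 13.0000] v=[0.0000 0.0000 0.0000 1.0000]
Step 1: x=[4.0000 6.0000 10.5000 12.5000] v=[0.0000 -4.0000 5.0000 -1.0000]
Step 2: x=[3.5000 5.2500 11.7500 12.5000] v=[-1.0000 -1.5000 2.5000 0.0000]
Step 3: x=[2.5625 6.8750 10.1250 13.6250] v=[-1.8750 3.2500 -3.2500 2.2500]
Max displacement = 2.7500

Answer: 2.7500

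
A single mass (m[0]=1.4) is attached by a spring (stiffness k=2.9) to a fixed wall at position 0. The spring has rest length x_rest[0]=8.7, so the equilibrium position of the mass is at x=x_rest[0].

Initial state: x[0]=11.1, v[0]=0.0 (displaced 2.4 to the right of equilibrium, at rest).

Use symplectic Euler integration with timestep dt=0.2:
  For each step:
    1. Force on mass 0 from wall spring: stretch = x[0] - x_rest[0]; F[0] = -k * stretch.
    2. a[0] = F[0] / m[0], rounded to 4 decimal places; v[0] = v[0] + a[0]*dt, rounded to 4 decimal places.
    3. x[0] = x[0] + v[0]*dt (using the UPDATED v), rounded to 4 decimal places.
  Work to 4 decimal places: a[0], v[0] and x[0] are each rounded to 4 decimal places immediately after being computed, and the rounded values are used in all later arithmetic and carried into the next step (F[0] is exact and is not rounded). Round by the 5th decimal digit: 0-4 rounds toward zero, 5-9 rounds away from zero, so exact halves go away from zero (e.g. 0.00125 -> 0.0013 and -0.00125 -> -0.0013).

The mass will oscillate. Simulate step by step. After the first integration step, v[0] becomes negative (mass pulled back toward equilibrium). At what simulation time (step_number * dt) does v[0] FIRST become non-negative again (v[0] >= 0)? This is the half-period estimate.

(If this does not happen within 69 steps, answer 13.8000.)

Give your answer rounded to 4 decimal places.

Answer: 2.2000

Derivation:
Step 0: x=[11.1000] v=[0.0000]
Step 1: x=[10.9011] v=[-0.9943]
Step 2: x=[10.5199] v=[-1.9062]
Step 3: x=[9.9879] v=[-2.6602]
Step 4: x=[9.3491] v=[-3.1938]
Step 5: x=[8.6566] v=[-3.4627]
Step 6: x=[7.9677] v=[-3.4447]
Step 7: x=[7.3394] v=[-3.1413]
Step 8: x=[6.8239] v=[-2.5776]
Step 9: x=[6.4638] v=[-1.8004]
Step 10: x=[6.2890] v=[-0.8740]
Step 11: x=[6.3140] v=[0.1248]
First v>=0 after going negative at step 11, time=2.2000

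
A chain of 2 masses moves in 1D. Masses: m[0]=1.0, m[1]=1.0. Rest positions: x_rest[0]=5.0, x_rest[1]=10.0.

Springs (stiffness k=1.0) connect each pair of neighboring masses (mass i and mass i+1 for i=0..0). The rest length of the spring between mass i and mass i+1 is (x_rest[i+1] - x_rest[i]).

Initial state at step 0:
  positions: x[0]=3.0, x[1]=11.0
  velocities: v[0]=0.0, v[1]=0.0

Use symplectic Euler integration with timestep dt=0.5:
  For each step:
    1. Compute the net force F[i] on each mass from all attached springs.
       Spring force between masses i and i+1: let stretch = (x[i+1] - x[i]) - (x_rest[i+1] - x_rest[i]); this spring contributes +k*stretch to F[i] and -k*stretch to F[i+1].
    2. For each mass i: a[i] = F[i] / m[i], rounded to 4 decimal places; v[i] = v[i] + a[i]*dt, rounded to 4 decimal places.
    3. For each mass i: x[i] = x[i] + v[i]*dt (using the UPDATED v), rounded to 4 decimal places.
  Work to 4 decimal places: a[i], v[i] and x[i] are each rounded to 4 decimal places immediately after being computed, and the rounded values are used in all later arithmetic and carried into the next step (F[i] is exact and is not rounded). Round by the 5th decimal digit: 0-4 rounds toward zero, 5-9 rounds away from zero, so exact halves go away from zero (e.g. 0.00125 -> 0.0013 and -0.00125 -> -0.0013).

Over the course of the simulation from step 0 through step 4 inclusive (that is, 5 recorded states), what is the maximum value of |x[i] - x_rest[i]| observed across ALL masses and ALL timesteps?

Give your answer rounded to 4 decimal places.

Step 0: x=[3.0000 11.0000] v=[0.0000 0.0000]
Step 1: x=[3.7500 10.2500] v=[1.5000 -1.5000]
Step 2: x=[4.8750 9.1250] v=[2.2500 -2.2500]
Step 3: x=[5.8125 8.1875] v=[1.8750 -1.8750]
Step 4: x=[6.0938 7.9063] v=[0.5625 -0.5625]
Max displacement = 2.0937

Answer: 2.0937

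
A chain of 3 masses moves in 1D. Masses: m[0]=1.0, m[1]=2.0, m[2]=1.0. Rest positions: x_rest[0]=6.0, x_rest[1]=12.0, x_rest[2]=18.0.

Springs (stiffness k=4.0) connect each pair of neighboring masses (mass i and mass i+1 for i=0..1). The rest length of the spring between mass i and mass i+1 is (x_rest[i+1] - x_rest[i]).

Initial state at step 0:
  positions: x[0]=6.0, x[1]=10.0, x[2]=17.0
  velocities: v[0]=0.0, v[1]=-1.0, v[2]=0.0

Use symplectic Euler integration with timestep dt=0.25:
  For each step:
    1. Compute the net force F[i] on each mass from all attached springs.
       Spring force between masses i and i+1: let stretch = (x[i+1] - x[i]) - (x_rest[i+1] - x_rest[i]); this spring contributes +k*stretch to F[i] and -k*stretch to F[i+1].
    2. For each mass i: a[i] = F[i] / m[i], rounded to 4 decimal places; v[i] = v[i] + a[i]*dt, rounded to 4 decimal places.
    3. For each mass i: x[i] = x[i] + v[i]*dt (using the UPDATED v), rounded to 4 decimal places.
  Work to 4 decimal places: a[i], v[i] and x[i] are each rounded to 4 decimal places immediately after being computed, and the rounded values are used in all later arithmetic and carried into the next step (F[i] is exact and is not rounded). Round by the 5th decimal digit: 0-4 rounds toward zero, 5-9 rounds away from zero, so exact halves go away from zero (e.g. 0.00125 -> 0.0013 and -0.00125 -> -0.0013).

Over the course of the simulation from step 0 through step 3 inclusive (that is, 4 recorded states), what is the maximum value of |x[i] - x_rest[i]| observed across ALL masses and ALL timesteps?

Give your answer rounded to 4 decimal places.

Answer: 2.2265

Derivation:
Step 0: x=[6.0000 10.0000 17.0000] v=[0.0000 -1.0000 0.0000]
Step 1: x=[5.5000 10.1250 16.7500] v=[-2.0000 0.5000 -1.0000]
Step 2: x=[4.6563 10.5000 16.3438] v=[-3.3750 1.5000 -1.6250]
Step 3: x=[3.7735 10.8750 15.9766] v=[-3.5313 1.5001 -1.4688]
Max displacement = 2.2265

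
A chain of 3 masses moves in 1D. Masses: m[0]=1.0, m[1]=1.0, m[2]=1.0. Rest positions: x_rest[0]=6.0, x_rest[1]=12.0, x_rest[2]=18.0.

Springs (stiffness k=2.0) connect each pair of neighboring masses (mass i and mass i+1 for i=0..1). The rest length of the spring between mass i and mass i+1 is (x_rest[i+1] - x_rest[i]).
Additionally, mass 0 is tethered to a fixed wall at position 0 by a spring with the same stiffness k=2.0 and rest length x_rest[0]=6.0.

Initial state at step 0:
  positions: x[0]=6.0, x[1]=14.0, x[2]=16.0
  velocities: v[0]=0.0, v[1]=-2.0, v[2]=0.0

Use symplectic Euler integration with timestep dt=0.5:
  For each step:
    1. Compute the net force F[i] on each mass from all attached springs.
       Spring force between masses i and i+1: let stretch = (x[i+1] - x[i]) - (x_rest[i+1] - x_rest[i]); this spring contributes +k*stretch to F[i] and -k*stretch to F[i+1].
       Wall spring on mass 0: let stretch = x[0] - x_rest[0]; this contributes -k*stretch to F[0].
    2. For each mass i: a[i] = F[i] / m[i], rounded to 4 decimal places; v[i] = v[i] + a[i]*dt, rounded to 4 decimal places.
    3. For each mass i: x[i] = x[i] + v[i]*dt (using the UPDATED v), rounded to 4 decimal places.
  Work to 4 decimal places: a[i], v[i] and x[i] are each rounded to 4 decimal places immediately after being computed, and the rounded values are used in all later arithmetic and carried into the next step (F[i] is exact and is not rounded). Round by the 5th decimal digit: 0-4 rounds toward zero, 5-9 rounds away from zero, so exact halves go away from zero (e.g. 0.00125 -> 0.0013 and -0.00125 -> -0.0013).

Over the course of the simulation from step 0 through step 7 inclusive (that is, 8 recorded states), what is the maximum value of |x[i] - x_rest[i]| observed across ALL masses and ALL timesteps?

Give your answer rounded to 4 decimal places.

Step 0: x=[6.0000 14.0000 16.0000] v=[0.0000 -2.0000 0.0000]
Step 1: x=[7.0000 10.0000 18.0000] v=[2.0000 -8.0000 4.0000]
Step 2: x=[6.0000 8.5000 19.0000] v=[-2.0000 -3.0000 2.0000]
Step 3: x=[3.2500 11.0000 17.7500] v=[-5.5000 5.0000 -2.5000]
Step 4: x=[2.7500 13.0000 16.1250] v=[-1.0000 4.0000 -3.2500]
Step 5: x=[6.0000 11.4375 15.9375] v=[6.5000 -3.1250 -0.3750]
Step 6: x=[8.9688 9.4063 16.5000] v=[5.9375 -4.0625 1.1250]
Step 7: x=[7.6719 10.7032 16.5157] v=[-2.5938 2.5937 0.0313]
Max displacement = 3.5000

Answer: 3.5000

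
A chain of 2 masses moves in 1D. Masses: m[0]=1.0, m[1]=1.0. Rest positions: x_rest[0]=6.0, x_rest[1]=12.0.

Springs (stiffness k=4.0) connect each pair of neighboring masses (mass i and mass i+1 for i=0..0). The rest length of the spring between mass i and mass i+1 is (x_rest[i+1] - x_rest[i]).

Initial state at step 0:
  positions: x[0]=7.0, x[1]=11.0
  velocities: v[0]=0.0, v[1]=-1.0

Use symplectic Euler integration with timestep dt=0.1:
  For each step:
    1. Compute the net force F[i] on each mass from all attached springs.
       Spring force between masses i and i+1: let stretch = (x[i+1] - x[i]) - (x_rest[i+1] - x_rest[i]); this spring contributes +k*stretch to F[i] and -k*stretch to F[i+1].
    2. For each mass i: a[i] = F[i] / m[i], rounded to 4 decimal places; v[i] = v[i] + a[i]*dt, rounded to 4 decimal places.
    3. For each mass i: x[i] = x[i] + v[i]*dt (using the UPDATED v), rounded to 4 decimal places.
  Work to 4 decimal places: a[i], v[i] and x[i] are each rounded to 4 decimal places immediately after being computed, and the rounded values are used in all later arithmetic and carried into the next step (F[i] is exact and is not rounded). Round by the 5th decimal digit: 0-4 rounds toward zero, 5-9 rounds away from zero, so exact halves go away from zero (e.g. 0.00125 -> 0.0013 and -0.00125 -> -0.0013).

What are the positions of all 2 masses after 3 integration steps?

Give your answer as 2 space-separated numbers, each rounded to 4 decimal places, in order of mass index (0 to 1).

Answer: 6.5358 11.1642

Derivation:
Step 0: x=[7.0000 11.0000] v=[0.0000 -1.0000]
Step 1: x=[6.9200 10.9800] v=[-0.8000 -0.2000]
Step 2: x=[6.7624 11.0376] v=[-1.5760 0.5760]
Step 3: x=[6.5358 11.1642] v=[-2.2659 1.2659]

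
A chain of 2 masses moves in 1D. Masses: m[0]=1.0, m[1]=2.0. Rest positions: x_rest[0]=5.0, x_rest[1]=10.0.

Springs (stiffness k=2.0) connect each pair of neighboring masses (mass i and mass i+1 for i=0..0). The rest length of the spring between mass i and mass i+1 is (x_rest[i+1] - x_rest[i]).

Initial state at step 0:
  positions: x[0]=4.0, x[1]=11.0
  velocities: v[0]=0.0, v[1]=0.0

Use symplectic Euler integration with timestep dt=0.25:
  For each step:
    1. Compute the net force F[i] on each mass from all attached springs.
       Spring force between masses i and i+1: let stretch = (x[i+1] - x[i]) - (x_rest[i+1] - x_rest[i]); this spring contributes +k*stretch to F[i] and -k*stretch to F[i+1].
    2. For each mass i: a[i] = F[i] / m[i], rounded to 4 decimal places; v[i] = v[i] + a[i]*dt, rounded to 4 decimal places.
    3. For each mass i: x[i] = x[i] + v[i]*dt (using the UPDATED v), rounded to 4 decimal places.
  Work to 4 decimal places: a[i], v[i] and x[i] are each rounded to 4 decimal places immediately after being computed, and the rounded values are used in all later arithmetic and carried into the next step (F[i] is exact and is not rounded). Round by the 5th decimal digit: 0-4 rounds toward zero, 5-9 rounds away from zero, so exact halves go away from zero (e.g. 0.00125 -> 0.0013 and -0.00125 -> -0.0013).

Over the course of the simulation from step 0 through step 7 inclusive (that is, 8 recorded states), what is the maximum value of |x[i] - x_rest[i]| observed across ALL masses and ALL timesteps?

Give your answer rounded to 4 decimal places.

Answer: 1.6873

Derivation:
Step 0: x=[4.0000 11.0000] v=[0.0000 0.0000]
Step 1: x=[4.2500 10.8750] v=[1.0000 -0.5000]
Step 2: x=[4.7031 10.6484] v=[1.8125 -0.9063]
Step 3: x=[5.2744 10.3628] v=[2.2852 -1.1426]
Step 4: x=[5.8568 10.0716] v=[2.3294 -1.1647]
Step 5: x=[6.3410 9.8295] v=[1.9368 -0.9684]
Step 6: x=[6.6363 9.6819] v=[1.1811 -0.5905]
Step 7: x=[6.6873 9.6564] v=[0.2039 -0.1019]
Max displacement = 1.6873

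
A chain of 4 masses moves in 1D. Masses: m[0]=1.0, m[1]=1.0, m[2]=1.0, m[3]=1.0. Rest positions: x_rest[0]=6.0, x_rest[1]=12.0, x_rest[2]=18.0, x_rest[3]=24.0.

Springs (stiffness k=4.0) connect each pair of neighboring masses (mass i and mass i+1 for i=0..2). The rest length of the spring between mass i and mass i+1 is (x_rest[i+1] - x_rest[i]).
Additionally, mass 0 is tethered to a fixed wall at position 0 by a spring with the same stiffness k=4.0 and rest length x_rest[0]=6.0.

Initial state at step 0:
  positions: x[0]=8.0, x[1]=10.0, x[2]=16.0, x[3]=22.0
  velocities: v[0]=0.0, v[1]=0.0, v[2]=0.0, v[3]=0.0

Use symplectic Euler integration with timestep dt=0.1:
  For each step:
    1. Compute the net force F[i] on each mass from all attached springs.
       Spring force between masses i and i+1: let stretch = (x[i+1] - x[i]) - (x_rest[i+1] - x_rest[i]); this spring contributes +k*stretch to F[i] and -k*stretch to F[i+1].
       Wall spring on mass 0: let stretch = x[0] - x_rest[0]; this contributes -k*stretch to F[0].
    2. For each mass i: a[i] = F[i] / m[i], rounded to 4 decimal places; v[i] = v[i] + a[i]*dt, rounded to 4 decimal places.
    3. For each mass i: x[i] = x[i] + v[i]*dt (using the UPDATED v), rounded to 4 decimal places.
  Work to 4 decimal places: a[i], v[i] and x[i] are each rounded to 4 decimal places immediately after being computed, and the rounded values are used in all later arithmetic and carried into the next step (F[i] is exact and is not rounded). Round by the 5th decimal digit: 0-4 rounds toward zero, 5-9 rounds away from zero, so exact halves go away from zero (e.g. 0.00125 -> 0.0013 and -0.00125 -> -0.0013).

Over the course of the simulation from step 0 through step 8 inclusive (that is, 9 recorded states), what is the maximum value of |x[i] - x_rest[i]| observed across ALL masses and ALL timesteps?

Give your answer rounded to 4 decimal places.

Step 0: x=[8.0000 10.0000 16.0000 22.0000] v=[0.0000 0.0000 0.0000 0.0000]
Step 1: x=[7.7600 10.1600 16.0000 22.0000] v=[-2.4000 1.6000 0.0000 0.0000]
Step 2: x=[7.3056 10.4576 16.0064 22.0000] v=[-4.5440 2.9760 0.0640 0.0000]
Step 3: x=[6.6851 10.8511 16.0306 22.0003] v=[-6.2054 3.9347 0.2419 0.0026]
Step 4: x=[5.9638 11.2851 16.0864 22.0018] v=[-7.2130 4.3401 0.5580 0.0147]
Step 5: x=[5.2168 11.6983 16.1868 22.0067] v=[-7.4700 4.1321 1.0036 0.0485]
Step 6: x=[4.5204 12.0318 16.3404 22.0188] v=[-6.9641 3.3349 1.5362 0.1205]
Step 7: x=[3.9436 12.2372 16.5488 22.0437] v=[-5.7677 2.0538 2.0841 0.2491]
Step 8: x=[3.5408 12.2833 16.8045 22.0888] v=[-4.0277 0.4610 2.5574 0.4511]
Max displacement = 2.4592

Answer: 2.4592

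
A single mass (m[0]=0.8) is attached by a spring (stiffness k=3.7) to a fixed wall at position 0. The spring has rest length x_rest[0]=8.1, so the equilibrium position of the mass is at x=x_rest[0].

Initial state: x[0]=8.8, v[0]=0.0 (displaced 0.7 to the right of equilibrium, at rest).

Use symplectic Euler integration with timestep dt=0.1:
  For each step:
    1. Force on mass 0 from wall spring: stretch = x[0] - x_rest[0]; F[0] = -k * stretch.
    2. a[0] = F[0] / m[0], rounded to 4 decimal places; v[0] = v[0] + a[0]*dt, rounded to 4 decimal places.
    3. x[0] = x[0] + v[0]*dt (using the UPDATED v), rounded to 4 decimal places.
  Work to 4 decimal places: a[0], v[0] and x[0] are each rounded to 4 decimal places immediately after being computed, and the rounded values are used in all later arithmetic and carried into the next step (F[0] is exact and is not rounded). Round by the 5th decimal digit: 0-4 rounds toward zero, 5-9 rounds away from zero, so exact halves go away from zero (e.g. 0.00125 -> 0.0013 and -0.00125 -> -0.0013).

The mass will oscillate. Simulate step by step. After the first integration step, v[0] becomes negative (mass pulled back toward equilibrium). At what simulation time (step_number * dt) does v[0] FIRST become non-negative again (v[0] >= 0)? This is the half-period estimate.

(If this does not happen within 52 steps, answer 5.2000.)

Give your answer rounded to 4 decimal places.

Step 0: x=[8.8000] v=[0.0000]
Step 1: x=[8.7676] v=[-0.3238]
Step 2: x=[8.7043] v=[-0.6326]
Step 3: x=[8.6131] v=[-0.9121]
Step 4: x=[8.4982] v=[-1.1494]
Step 5: x=[8.3648] v=[-1.3336]
Step 6: x=[8.2192] v=[-1.4561]
Step 7: x=[8.0681] v=[-1.5112]
Step 8: x=[7.9185] v=[-1.4965]
Step 9: x=[7.7772] v=[-1.4126]
Step 10: x=[7.6509] v=[-1.2633]
Step 11: x=[7.5453] v=[-1.0556]
Step 12: x=[7.4654] v=[-0.7991]
Step 13: x=[7.4148] v=[-0.5056]
Step 14: x=[7.3959] v=[-0.1887]
Step 15: x=[7.4096] v=[0.1370]
First v>=0 after going negative at step 15, time=1.5000

Answer: 1.5000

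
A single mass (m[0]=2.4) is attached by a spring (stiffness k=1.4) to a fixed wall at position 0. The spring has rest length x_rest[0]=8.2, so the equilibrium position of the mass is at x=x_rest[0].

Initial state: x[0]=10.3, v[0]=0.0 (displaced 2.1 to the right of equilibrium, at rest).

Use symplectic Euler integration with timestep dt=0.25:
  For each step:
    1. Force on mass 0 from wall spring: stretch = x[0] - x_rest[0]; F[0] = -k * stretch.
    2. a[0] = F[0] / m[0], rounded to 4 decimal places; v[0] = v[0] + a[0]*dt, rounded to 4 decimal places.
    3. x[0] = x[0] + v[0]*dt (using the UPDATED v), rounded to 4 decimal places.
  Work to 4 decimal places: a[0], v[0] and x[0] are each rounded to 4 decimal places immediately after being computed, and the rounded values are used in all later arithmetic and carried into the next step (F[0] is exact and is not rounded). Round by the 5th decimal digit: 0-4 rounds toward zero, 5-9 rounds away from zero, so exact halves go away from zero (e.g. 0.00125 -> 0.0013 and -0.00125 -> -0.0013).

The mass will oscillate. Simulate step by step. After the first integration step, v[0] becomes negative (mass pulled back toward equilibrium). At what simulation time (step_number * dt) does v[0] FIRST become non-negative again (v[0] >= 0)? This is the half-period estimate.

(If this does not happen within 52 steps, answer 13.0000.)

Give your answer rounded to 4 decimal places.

Answer: 4.2500

Derivation:
Step 0: x=[10.3000] v=[0.0000]
Step 1: x=[10.2234] v=[-0.3063]
Step 2: x=[10.0731] v=[-0.6014]
Step 3: x=[9.8545] v=[-0.8746]
Step 4: x=[9.5755] v=[-1.1159]
Step 5: x=[9.2464] v=[-1.3165]
Step 6: x=[8.8791] v=[-1.4691]
Step 7: x=[8.4871] v=[-1.5681]
Step 8: x=[8.0846] v=[-1.6100]
Step 9: x=[7.6863] v=[-1.5932]
Step 10: x=[7.3067] v=[-1.5183]
Step 11: x=[6.9597] v=[-1.3880]
Step 12: x=[6.6579] v=[-1.2071]
Step 13: x=[6.4124] v=[-0.9822]
Step 14: x=[6.2320] v=[-0.7215]
Step 15: x=[6.1234] v=[-0.4345]
Step 16: x=[6.0905] v=[-0.1317]
Step 17: x=[6.1345] v=[0.1759]
First v>=0 after going negative at step 17, time=4.2500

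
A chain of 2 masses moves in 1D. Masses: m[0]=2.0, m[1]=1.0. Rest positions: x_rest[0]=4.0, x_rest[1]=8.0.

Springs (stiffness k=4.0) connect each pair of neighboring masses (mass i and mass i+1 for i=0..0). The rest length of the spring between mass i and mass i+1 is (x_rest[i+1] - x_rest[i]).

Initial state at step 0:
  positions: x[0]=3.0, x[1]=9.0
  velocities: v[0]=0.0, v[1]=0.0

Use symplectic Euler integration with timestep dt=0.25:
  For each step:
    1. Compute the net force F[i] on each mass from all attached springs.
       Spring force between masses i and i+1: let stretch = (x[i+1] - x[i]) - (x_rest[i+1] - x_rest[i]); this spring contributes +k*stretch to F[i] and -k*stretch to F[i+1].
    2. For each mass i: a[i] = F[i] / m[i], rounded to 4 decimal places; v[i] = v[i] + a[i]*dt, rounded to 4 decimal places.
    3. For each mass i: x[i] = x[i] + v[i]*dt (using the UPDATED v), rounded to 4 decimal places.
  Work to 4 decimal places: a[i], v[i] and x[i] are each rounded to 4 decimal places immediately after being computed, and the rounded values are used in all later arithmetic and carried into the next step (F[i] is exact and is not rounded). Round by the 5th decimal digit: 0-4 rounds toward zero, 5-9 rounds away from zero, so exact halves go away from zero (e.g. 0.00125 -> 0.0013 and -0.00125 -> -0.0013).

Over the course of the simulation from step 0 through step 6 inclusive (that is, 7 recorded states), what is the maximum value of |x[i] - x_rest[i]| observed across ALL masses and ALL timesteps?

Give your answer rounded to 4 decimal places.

Answer: 1.6787

Derivation:
Step 0: x=[3.0000 9.0000] v=[0.0000 0.0000]
Step 1: x=[3.2500 8.5000] v=[1.0000 -2.0000]
Step 2: x=[3.6563 7.6875] v=[1.6250 -3.2500]
Step 3: x=[4.0665 6.8672] v=[1.6406 -3.2812]
Step 4: x=[4.3268 6.3467] v=[1.0410 -2.0819]
Step 5: x=[4.3396 6.3213] v=[0.0510 -0.1018]
Step 6: x=[4.1001 6.8004] v=[-0.9582 1.9165]
Max displacement = 1.6787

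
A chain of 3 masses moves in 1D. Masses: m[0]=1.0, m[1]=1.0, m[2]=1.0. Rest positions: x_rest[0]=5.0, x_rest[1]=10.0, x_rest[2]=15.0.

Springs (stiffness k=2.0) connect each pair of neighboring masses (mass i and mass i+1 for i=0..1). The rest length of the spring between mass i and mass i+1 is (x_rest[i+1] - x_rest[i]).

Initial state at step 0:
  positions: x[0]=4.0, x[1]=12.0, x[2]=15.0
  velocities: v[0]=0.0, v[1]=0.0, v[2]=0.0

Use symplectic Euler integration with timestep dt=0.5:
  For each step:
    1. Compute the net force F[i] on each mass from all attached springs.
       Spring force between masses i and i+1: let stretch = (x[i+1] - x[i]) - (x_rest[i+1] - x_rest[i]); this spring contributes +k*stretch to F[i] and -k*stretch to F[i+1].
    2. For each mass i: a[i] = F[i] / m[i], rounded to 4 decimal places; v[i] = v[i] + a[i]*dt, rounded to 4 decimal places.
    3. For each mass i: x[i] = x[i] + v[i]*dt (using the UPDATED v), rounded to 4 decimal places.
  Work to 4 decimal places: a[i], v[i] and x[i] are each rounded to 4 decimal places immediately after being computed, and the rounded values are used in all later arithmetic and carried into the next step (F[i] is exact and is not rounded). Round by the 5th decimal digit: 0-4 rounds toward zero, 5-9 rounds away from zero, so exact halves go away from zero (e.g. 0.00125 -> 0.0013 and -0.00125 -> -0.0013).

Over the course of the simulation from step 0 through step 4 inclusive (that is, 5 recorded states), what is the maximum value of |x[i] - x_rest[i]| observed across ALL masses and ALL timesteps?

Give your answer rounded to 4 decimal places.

Answer: 2.3125

Derivation:
Step 0: x=[4.0000 12.0000 15.0000] v=[0.0000 0.0000 0.0000]
Step 1: x=[5.5000 9.5000 16.0000] v=[3.0000 -5.0000 2.0000]
Step 2: x=[6.5000 8.2500 16.2500] v=[2.0000 -2.5000 0.5000]
Step 3: x=[5.8750 10.1250 15.0000] v=[-1.2500 3.7500 -2.5000]
Step 4: x=[4.8750 12.3125 13.8125] v=[-2.0000 4.3750 -2.3750]
Max displacement = 2.3125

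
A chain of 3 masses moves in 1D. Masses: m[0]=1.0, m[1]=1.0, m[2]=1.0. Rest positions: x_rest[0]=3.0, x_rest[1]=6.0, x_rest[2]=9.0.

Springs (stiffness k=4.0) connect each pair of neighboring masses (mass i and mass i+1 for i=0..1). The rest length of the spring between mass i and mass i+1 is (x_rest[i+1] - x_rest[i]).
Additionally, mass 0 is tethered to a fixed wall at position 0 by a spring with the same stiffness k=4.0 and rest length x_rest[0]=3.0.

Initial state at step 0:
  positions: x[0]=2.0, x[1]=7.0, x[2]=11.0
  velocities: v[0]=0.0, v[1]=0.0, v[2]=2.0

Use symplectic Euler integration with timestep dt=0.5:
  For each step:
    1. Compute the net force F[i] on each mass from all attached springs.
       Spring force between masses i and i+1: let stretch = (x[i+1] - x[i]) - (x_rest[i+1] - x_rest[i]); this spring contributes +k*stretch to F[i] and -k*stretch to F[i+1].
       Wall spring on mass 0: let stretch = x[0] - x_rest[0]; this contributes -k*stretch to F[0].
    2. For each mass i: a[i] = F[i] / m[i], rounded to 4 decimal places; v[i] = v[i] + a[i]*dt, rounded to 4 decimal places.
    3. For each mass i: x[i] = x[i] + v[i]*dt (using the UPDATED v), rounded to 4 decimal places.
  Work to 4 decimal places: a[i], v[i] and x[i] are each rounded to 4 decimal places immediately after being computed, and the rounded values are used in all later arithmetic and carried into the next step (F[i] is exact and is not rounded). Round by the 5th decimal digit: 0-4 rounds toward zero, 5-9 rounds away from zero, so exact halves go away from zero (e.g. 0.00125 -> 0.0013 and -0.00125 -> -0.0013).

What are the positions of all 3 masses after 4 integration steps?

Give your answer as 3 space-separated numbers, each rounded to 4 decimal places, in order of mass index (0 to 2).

Step 0: x=[2.0000 7.0000 11.0000] v=[0.0000 0.0000 2.0000]
Step 1: x=[5.0000 6.0000 11.0000] v=[6.0000 -2.0000 0.0000]
Step 2: x=[4.0000 9.0000 9.0000] v=[-2.0000 6.0000 -4.0000]
Step 3: x=[4.0000 7.0000 10.0000] v=[0.0000 -4.0000 2.0000]
Step 4: x=[3.0000 5.0000 11.0000] v=[-2.0000 -4.0000 2.0000]

Answer: 3.0000 5.0000 11.0000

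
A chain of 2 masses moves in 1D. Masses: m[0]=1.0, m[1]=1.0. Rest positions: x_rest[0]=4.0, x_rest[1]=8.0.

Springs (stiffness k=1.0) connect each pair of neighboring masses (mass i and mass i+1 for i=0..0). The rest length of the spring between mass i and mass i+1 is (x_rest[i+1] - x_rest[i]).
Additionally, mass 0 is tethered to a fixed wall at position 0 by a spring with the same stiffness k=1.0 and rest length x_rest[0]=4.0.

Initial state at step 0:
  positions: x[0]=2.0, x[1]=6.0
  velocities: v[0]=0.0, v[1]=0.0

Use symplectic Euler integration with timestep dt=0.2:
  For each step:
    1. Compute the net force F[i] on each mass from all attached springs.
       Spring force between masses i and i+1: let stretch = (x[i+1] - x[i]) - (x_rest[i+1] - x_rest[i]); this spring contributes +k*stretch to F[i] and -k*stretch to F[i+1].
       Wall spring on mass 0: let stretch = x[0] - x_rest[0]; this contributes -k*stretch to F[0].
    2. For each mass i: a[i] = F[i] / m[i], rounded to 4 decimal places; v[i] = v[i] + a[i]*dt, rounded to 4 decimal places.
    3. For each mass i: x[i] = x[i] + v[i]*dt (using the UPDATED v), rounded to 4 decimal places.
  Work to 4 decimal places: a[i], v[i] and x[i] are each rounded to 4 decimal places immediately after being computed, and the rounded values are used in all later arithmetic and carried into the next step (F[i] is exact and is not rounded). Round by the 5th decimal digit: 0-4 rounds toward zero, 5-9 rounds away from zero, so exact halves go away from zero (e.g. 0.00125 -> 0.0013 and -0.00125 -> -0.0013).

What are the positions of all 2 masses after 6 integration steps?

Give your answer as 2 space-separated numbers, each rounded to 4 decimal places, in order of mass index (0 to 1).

Step 0: x=[2.0000 6.0000] v=[0.0000 0.0000]
Step 1: x=[2.0800 6.0000] v=[0.4000 0.0000]
Step 2: x=[2.2336 6.0032] v=[0.7680 0.0160]
Step 3: x=[2.4486 6.0156] v=[1.0752 0.0621]
Step 4: x=[2.7084 6.0453] v=[1.2989 0.1487]
Step 5: x=[2.9933 6.1016] v=[1.4246 0.2813]
Step 6: x=[3.2828 6.1935] v=[1.4476 0.4596]

Answer: 3.2828 6.1935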